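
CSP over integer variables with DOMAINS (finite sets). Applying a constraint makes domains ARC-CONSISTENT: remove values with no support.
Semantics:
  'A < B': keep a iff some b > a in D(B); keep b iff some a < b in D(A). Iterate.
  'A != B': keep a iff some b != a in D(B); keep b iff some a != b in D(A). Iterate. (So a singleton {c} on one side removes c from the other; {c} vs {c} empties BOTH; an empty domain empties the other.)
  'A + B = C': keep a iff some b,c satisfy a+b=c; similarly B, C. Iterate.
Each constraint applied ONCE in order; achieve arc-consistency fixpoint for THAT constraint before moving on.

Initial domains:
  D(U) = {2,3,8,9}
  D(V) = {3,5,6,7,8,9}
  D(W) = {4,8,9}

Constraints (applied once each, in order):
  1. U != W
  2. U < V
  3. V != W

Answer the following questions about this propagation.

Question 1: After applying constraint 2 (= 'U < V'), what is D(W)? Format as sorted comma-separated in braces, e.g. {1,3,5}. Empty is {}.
Constraint 1 (U != W) on D(U)={2,3,8,9} D(W)={4,8,9}: no change
Constraint 2 (U < V) on D(U)={2,3,8,9} D(V)={3,5,6,7,8,9}: U {2,3,8,9}->{2,3,8}
So after constraint 2: D(W) = {4,8,9}

Answer: {4,8,9}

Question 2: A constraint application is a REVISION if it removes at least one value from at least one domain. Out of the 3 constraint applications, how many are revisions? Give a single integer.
Answer: 1

Derivation:
Constraint 1 (U != W) on D(U)={2,3,8,9} D(W)={4,8,9}: no change => not a revision
Constraint 2 (U < V) on D(U)={2,3,8,9} D(V)={3,5,6,7,8,9}: U {2,3,8,9}->{2,3,8} => REVISION
Constraint 3 (V != W) on D(V)={3,5,6,7,8,9} D(W)={4,8,9}: no change => not a revision
Total revisions = 1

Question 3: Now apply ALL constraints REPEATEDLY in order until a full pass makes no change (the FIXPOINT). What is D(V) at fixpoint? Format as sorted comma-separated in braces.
Answer: {3,5,6,7,8,9}

Derivation:
pass 0 (initial): D(V)={3,5,6,7,8,9}
pass 1: U {2,3,8,9}->{2,3,8}
pass 2: no change
Fixpoint after 2 passes: D(V) = {3,5,6,7,8,9}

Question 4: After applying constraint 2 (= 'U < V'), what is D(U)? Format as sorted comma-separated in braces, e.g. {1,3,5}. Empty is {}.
Answer: {2,3,8}

Derivation:
Constraint 1 (U != W) on D(U)={2,3,8,9} D(W)={4,8,9}: no change
Constraint 2 (U < V) on D(U)={2,3,8,9} D(V)={3,5,6,7,8,9}: U {2,3,8,9}->{2,3,8}
So after constraint 2: D(U) = {2,3,8}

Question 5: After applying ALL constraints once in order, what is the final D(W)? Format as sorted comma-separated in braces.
Constraint 1 (U != W) on D(U)={2,3,8,9} D(W)={4,8,9}: no change
Constraint 2 (U < V) on D(U)={2,3,8,9} D(V)={3,5,6,7,8,9}: U {2,3,8,9}->{2,3,8}
Constraint 3 (V != W) on D(V)={3,5,6,7,8,9} D(W)={4,8,9}: no change
So after all 3 constraints: D(W) = {4,8,9}

Answer: {4,8,9}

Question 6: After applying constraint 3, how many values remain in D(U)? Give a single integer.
Answer: 3

Derivation:
Constraint 1 (U != W) on D(U)={2,3,8,9} D(W)={4,8,9}: no change
Constraint 2 (U < V) on D(U)={2,3,8,9} D(V)={3,5,6,7,8,9}: U {2,3,8,9}->{2,3,8}
Constraint 3 (V != W) on D(V)={3,5,6,7,8,9} D(W)={4,8,9}: no change
So after constraint 3: D(U)={2,3,8}, size = 3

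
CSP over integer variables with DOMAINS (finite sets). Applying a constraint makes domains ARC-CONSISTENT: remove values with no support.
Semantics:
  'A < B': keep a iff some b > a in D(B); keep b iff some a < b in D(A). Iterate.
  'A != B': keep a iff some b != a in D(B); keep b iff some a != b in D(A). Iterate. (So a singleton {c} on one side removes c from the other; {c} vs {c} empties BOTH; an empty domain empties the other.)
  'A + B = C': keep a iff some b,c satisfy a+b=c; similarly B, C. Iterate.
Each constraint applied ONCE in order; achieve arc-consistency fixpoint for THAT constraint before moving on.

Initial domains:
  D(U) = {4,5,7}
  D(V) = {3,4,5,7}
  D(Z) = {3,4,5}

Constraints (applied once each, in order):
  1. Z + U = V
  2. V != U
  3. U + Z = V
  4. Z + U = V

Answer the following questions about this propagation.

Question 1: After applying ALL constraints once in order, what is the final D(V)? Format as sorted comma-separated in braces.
Answer: {7}

Derivation:
Constraint 1 (Z + U = V) on D(Z)={3,4,5} D(U)={4,5,7} D(V)={3,4,5,7}: Z {3,4,5}->{3}; U {4,5,7}->{4}; V {3,4,5,7}->{7}
Constraint 2 (V != U) on D(V)={7} D(U)={4}: no change
Constraint 3 (U + Z = V) on D(U)={4} D(Z)={3} D(V)={7}: no change
Constraint 4 (Z + U = V) on D(Z)={3} D(U)={4} D(V)={7}: no change
So after all 4 constraints: D(V) = {7}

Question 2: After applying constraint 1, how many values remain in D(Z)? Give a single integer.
Constraint 1 (Z + U = V) on D(Z)={3,4,5} D(U)={4,5,7} D(V)={3,4,5,7}: Z {3,4,5}->{3}; U {4,5,7}->{4}; V {3,4,5,7}->{7}
So after constraint 1: D(Z)={3}, size = 1

Answer: 1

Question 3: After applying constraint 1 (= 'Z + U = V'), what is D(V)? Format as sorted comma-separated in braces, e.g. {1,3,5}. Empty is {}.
Constraint 1 (Z + U = V) on D(Z)={3,4,5} D(U)={4,5,7} D(V)={3,4,5,7}: Z {3,4,5}->{3}; U {4,5,7}->{4}; V {3,4,5,7}->{7}
So after constraint 1: D(V) = {7}

Answer: {7}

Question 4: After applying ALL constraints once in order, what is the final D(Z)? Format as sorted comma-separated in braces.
Constraint 1 (Z + U = V) on D(Z)={3,4,5} D(U)={4,5,7} D(V)={3,4,5,7}: Z {3,4,5}->{3}; U {4,5,7}->{4}; V {3,4,5,7}->{7}
Constraint 2 (V != U) on D(V)={7} D(U)={4}: no change
Constraint 3 (U + Z = V) on D(U)={4} D(Z)={3} D(V)={7}: no change
Constraint 4 (Z + U = V) on D(Z)={3} D(U)={4} D(V)={7}: no change
So after all 4 constraints: D(Z) = {3}

Answer: {3}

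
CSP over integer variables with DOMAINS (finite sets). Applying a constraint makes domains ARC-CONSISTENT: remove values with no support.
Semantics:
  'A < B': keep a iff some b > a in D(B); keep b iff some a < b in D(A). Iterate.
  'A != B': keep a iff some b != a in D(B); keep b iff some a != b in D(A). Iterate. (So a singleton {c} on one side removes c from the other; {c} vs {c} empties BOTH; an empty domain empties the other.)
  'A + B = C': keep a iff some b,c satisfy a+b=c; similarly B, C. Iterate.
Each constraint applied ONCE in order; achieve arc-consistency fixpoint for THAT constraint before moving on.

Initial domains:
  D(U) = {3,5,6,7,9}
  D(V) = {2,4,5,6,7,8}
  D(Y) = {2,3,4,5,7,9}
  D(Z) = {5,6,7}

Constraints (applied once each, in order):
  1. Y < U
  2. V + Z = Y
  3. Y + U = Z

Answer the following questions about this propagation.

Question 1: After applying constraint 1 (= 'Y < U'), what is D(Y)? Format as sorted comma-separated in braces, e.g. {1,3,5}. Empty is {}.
Constraint 1 (Y < U) on D(Y)={2,3,4,5,7,9} D(U)={3,5,6,7,9}: Y {2,3,4,5,7,9}->{2,3,4,5,7}
So after constraint 1: D(Y) = {2,3,4,5,7}

Answer: {2,3,4,5,7}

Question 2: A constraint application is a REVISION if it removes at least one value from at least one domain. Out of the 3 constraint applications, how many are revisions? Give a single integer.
Answer: 3

Derivation:
Constraint 1 (Y < U) on D(Y)={2,3,4,5,7,9} D(U)={3,5,6,7,9}: Y {2,3,4,5,7,9}->{2,3,4,5,7} => REVISION
Constraint 2 (V + Z = Y) on D(V)={2,4,5,6,7,8} D(Z)={5,6,7} D(Y)={2,3,4,5,7}: V {2,4,5,6,7,8}->{2}; Z {5,6,7}->{5}; Y {2,3,4,5,7}->{7} => REVISION
Constraint 3 (Y + U = Z) on D(Y)={7} D(U)={3,5,6,7,9} D(Z)={5}: Y {7}->{}; U {3,5,6,7,9}->{}; Z {5}->{} => REVISION
Total revisions = 3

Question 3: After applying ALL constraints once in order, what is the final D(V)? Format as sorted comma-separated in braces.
Answer: {2}

Derivation:
Constraint 1 (Y < U) on D(Y)={2,3,4,5,7,9} D(U)={3,5,6,7,9}: Y {2,3,4,5,7,9}->{2,3,4,5,7}
Constraint 2 (V + Z = Y) on D(V)={2,4,5,6,7,8} D(Z)={5,6,7} D(Y)={2,3,4,5,7}: V {2,4,5,6,7,8}->{2}; Z {5,6,7}->{5}; Y {2,3,4,5,7}->{7}
Constraint 3 (Y + U = Z) on D(Y)={7} D(U)={3,5,6,7,9} D(Z)={5}: Y {7}->{}; U {3,5,6,7,9}->{}; Z {5}->{}
So after all 3 constraints: D(V) = {2}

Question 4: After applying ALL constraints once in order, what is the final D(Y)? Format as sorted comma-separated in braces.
Answer: {}

Derivation:
Constraint 1 (Y < U) on D(Y)={2,3,4,5,7,9} D(U)={3,5,6,7,9}: Y {2,3,4,5,7,9}->{2,3,4,5,7}
Constraint 2 (V + Z = Y) on D(V)={2,4,5,6,7,8} D(Z)={5,6,7} D(Y)={2,3,4,5,7}: V {2,4,5,6,7,8}->{2}; Z {5,6,7}->{5}; Y {2,3,4,5,7}->{7}
Constraint 3 (Y + U = Z) on D(Y)={7} D(U)={3,5,6,7,9} D(Z)={5}: Y {7}->{}; U {3,5,6,7,9}->{}; Z {5}->{}
So after all 3 constraints: D(Y) = {}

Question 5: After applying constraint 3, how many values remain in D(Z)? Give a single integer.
Constraint 1 (Y < U) on D(Y)={2,3,4,5,7,9} D(U)={3,5,6,7,9}: Y {2,3,4,5,7,9}->{2,3,4,5,7}
Constraint 2 (V + Z = Y) on D(V)={2,4,5,6,7,8} D(Z)={5,6,7} D(Y)={2,3,4,5,7}: V {2,4,5,6,7,8}->{2}; Z {5,6,7}->{5}; Y {2,3,4,5,7}->{7}
Constraint 3 (Y + U = Z) on D(Y)={7} D(U)={3,5,6,7,9} D(Z)={5}: Y {7}->{}; U {3,5,6,7,9}->{}; Z {5}->{}
So after constraint 3: D(Z)={}, size = 0

Answer: 0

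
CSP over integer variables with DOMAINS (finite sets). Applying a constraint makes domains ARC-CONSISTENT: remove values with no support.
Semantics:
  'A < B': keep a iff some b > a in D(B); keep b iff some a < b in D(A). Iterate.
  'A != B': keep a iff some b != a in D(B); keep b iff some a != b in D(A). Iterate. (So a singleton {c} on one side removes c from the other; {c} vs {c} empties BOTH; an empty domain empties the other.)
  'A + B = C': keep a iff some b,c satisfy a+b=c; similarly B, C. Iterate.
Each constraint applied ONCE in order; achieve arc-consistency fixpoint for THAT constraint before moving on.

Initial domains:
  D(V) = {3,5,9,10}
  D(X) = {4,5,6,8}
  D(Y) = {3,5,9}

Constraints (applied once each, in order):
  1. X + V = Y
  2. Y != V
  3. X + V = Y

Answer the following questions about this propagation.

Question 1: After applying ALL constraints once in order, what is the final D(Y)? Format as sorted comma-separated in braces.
Constraint 1 (X + V = Y) on D(X)={4,5,6,8} D(V)={3,5,9,10} D(Y)={3,5,9}: X {4,5,6,8}->{4,6}; V {3,5,9,10}->{3,5}; Y {3,5,9}->{9}
Constraint 2 (Y != V) on D(Y)={9} D(V)={3,5}: no change
Constraint 3 (X + V = Y) on D(X)={4,6} D(V)={3,5} D(Y)={9}: no change
So after all 3 constraints: D(Y) = {9}

Answer: {9}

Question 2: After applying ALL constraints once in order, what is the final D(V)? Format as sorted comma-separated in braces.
Constraint 1 (X + V = Y) on D(X)={4,5,6,8} D(V)={3,5,9,10} D(Y)={3,5,9}: X {4,5,6,8}->{4,6}; V {3,5,9,10}->{3,5}; Y {3,5,9}->{9}
Constraint 2 (Y != V) on D(Y)={9} D(V)={3,5}: no change
Constraint 3 (X + V = Y) on D(X)={4,6} D(V)={3,5} D(Y)={9}: no change
So after all 3 constraints: D(V) = {3,5}

Answer: {3,5}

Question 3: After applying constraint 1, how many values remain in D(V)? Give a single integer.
Constraint 1 (X + V = Y) on D(X)={4,5,6,8} D(V)={3,5,9,10} D(Y)={3,5,9}: X {4,5,6,8}->{4,6}; V {3,5,9,10}->{3,5}; Y {3,5,9}->{9}
So after constraint 1: D(V)={3,5}, size = 2

Answer: 2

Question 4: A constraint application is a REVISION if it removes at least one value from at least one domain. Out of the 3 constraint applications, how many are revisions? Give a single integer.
Constraint 1 (X + V = Y) on D(X)={4,5,6,8} D(V)={3,5,9,10} D(Y)={3,5,9}: X {4,5,6,8}->{4,6}; V {3,5,9,10}->{3,5}; Y {3,5,9}->{9} => REVISION
Constraint 2 (Y != V) on D(Y)={9} D(V)={3,5}: no change => not a revision
Constraint 3 (X + V = Y) on D(X)={4,6} D(V)={3,5} D(Y)={9}: no change => not a revision
Total revisions = 1

Answer: 1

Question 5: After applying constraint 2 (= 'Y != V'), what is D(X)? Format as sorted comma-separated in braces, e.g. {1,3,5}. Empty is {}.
Answer: {4,6}

Derivation:
Constraint 1 (X + V = Y) on D(X)={4,5,6,8} D(V)={3,5,9,10} D(Y)={3,5,9}: X {4,5,6,8}->{4,6}; V {3,5,9,10}->{3,5}; Y {3,5,9}->{9}
Constraint 2 (Y != V) on D(Y)={9} D(V)={3,5}: no change
So after constraint 2: D(X) = {4,6}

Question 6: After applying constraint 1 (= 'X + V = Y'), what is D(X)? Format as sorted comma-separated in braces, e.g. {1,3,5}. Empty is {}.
Constraint 1 (X + V = Y) on D(X)={4,5,6,8} D(V)={3,5,9,10} D(Y)={3,5,9}: X {4,5,6,8}->{4,6}; V {3,5,9,10}->{3,5}; Y {3,5,9}->{9}
So after constraint 1: D(X) = {4,6}

Answer: {4,6}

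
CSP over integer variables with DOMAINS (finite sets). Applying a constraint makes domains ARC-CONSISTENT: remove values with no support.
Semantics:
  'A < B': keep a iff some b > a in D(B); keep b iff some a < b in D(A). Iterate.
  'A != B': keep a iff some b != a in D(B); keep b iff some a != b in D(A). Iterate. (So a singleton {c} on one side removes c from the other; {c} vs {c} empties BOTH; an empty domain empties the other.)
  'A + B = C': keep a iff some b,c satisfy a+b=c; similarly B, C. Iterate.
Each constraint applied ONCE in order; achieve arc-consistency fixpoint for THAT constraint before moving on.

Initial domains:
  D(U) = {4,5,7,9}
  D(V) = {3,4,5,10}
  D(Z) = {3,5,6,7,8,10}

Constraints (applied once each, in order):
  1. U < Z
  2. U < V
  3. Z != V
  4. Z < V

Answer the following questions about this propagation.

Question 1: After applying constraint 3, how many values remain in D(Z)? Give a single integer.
Answer: 5

Derivation:
Constraint 1 (U < Z) on D(U)={4,5,7,9} D(Z)={3,5,6,7,8,10}: Z {3,5,6,7,8,10}->{5,6,7,8,10}
Constraint 2 (U < V) on D(U)={4,5,7,9} D(V)={3,4,5,10}: V {3,4,5,10}->{5,10}
Constraint 3 (Z != V) on D(Z)={5,6,7,8,10} D(V)={5,10}: no change
So after constraint 3: D(Z)={5,6,7,8,10}, size = 5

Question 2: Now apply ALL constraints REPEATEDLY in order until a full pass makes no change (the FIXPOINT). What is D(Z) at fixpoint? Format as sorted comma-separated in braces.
Answer: {5,6,7,8}

Derivation:
pass 0 (initial): D(Z)={3,5,6,7,8,10}
pass 1: V {3,4,5,10}->{10}; Z {3,5,6,7,8,10}->{5,6,7,8}
pass 2: U {4,5,7,9}->{4,5,7}
pass 3: no change
Fixpoint after 3 passes: D(Z) = {5,6,7,8}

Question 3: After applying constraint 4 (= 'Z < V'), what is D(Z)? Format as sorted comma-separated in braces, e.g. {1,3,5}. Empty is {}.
Answer: {5,6,7,8}

Derivation:
Constraint 1 (U < Z) on D(U)={4,5,7,9} D(Z)={3,5,6,7,8,10}: Z {3,5,6,7,8,10}->{5,6,7,8,10}
Constraint 2 (U < V) on D(U)={4,5,7,9} D(V)={3,4,5,10}: V {3,4,5,10}->{5,10}
Constraint 3 (Z != V) on D(Z)={5,6,7,8,10} D(V)={5,10}: no change
Constraint 4 (Z < V) on D(Z)={5,6,7,8,10} D(V)={5,10}: Z {5,6,7,8,10}->{5,6,7,8}; V {5,10}->{10}
So after constraint 4: D(Z) = {5,6,7,8}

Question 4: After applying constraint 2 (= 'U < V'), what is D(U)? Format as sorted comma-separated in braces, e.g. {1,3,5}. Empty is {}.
Answer: {4,5,7,9}

Derivation:
Constraint 1 (U < Z) on D(U)={4,5,7,9} D(Z)={3,5,6,7,8,10}: Z {3,5,6,7,8,10}->{5,6,7,8,10}
Constraint 2 (U < V) on D(U)={4,5,7,9} D(V)={3,4,5,10}: V {3,4,5,10}->{5,10}
So after constraint 2: D(U) = {4,5,7,9}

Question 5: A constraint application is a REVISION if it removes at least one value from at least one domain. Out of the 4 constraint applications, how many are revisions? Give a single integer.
Constraint 1 (U < Z) on D(U)={4,5,7,9} D(Z)={3,5,6,7,8,10}: Z {3,5,6,7,8,10}->{5,6,7,8,10} => REVISION
Constraint 2 (U < V) on D(U)={4,5,7,9} D(V)={3,4,5,10}: V {3,4,5,10}->{5,10} => REVISION
Constraint 3 (Z != V) on D(Z)={5,6,7,8,10} D(V)={5,10}: no change => not a revision
Constraint 4 (Z < V) on D(Z)={5,6,7,8,10} D(V)={5,10}: Z {5,6,7,8,10}->{5,6,7,8}; V {5,10}->{10} => REVISION
Total revisions = 3

Answer: 3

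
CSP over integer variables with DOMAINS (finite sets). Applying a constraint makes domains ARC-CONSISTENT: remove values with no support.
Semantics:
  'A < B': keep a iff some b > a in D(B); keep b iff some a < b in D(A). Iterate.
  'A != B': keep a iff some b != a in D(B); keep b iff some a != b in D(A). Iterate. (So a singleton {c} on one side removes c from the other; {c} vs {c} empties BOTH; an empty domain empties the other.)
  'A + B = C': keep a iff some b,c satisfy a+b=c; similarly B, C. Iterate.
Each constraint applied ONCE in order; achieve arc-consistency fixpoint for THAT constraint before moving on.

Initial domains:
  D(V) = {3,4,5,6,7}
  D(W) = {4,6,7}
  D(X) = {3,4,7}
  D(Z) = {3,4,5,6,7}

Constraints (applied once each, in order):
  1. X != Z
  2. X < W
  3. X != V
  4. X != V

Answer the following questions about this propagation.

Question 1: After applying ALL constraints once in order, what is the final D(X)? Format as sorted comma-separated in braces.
Answer: {3,4}

Derivation:
Constraint 1 (X != Z) on D(X)={3,4,7} D(Z)={3,4,5,6,7}: no change
Constraint 2 (X < W) on D(X)={3,4,7} D(W)={4,6,7}: X {3,4,7}->{3,4}
Constraint 3 (X != V) on D(X)={3,4} D(V)={3,4,5,6,7}: no change
Constraint 4 (X != V) on D(X)={3,4} D(V)={3,4,5,6,7}: no change
So after all 4 constraints: D(X) = {3,4}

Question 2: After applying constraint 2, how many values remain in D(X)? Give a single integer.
Answer: 2

Derivation:
Constraint 1 (X != Z) on D(X)={3,4,7} D(Z)={3,4,5,6,7}: no change
Constraint 2 (X < W) on D(X)={3,4,7} D(W)={4,6,7}: X {3,4,7}->{3,4}
So after constraint 2: D(X)={3,4}, size = 2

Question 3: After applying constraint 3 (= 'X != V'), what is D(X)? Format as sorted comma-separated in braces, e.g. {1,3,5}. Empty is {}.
Constraint 1 (X != Z) on D(X)={3,4,7} D(Z)={3,4,5,6,7}: no change
Constraint 2 (X < W) on D(X)={3,4,7} D(W)={4,6,7}: X {3,4,7}->{3,4}
Constraint 3 (X != V) on D(X)={3,4} D(V)={3,4,5,6,7}: no change
So after constraint 3: D(X) = {3,4}

Answer: {3,4}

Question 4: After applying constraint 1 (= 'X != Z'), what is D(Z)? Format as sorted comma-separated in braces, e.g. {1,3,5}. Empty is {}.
Constraint 1 (X != Z) on D(X)={3,4,7} D(Z)={3,4,5,6,7}: no change
So after constraint 1: D(Z) = {3,4,5,6,7}

Answer: {3,4,5,6,7}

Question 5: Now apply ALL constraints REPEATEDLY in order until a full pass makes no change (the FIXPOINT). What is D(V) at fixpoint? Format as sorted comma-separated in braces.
pass 0 (initial): D(V)={3,4,5,6,7}
pass 1: X {3,4,7}->{3,4}
pass 2: no change
Fixpoint after 2 passes: D(V) = {3,4,5,6,7}

Answer: {3,4,5,6,7}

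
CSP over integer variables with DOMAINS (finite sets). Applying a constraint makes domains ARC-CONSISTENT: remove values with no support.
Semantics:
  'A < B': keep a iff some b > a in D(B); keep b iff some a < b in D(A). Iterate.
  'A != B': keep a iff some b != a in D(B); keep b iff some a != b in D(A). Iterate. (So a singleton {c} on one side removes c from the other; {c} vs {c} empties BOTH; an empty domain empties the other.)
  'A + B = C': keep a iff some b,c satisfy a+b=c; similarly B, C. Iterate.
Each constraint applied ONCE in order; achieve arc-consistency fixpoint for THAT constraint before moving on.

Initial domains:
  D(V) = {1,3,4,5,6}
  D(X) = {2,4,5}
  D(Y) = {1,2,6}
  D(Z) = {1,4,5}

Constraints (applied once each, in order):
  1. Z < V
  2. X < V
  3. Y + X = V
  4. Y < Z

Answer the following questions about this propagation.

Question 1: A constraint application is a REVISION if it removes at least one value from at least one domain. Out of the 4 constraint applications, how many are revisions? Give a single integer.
Constraint 1 (Z < V) on D(Z)={1,4,5} D(V)={1,3,4,5,6}: V {1,3,4,5,6}->{3,4,5,6} => REVISION
Constraint 2 (X < V) on D(X)={2,4,5} D(V)={3,4,5,6}: no change => not a revision
Constraint 3 (Y + X = V) on D(Y)={1,2,6} D(X)={2,4,5} D(V)={3,4,5,6}: Y {1,2,6}->{1,2} => REVISION
Constraint 4 (Y < Z) on D(Y)={1,2} D(Z)={1,4,5}: Z {1,4,5}->{4,5} => REVISION
Total revisions = 3

Answer: 3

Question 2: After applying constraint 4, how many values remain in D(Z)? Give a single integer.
Answer: 2

Derivation:
Constraint 1 (Z < V) on D(Z)={1,4,5} D(V)={1,3,4,5,6}: V {1,3,4,5,6}->{3,4,5,6}
Constraint 2 (X < V) on D(X)={2,4,5} D(V)={3,4,5,6}: no change
Constraint 3 (Y + X = V) on D(Y)={1,2,6} D(X)={2,4,5} D(V)={3,4,5,6}: Y {1,2,6}->{1,2}
Constraint 4 (Y < Z) on D(Y)={1,2} D(Z)={1,4,5}: Z {1,4,5}->{4,5}
So after constraint 4: D(Z)={4,5}, size = 2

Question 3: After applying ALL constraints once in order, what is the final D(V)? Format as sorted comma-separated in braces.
Answer: {3,4,5,6}

Derivation:
Constraint 1 (Z < V) on D(Z)={1,4,5} D(V)={1,3,4,5,6}: V {1,3,4,5,6}->{3,4,5,6}
Constraint 2 (X < V) on D(X)={2,4,5} D(V)={3,4,5,6}: no change
Constraint 3 (Y + X = V) on D(Y)={1,2,6} D(X)={2,4,5} D(V)={3,4,5,6}: Y {1,2,6}->{1,2}
Constraint 4 (Y < Z) on D(Y)={1,2} D(Z)={1,4,5}: Z {1,4,5}->{4,5}
So after all 4 constraints: D(V) = {3,4,5,6}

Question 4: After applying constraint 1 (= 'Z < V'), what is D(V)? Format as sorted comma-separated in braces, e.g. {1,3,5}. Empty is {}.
Answer: {3,4,5,6}

Derivation:
Constraint 1 (Z < V) on D(Z)={1,4,5} D(V)={1,3,4,5,6}: V {1,3,4,5,6}->{3,4,5,6}
So after constraint 1: D(V) = {3,4,5,6}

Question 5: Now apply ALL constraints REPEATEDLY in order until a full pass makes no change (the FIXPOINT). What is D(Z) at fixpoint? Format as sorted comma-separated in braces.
Answer: {4,5}

Derivation:
pass 0 (initial): D(Z)={1,4,5}
pass 1: V {1,3,4,5,6}->{3,4,5,6}; Y {1,2,6}->{1,2}; Z {1,4,5}->{4,5}
pass 2: V {3,4,5,6}->{5,6}; X {2,4,5}->{4,5}
pass 3: no change
Fixpoint after 3 passes: D(Z) = {4,5}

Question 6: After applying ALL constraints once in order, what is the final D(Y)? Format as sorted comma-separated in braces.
Constraint 1 (Z < V) on D(Z)={1,4,5} D(V)={1,3,4,5,6}: V {1,3,4,5,6}->{3,4,5,6}
Constraint 2 (X < V) on D(X)={2,4,5} D(V)={3,4,5,6}: no change
Constraint 3 (Y + X = V) on D(Y)={1,2,6} D(X)={2,4,5} D(V)={3,4,5,6}: Y {1,2,6}->{1,2}
Constraint 4 (Y < Z) on D(Y)={1,2} D(Z)={1,4,5}: Z {1,4,5}->{4,5}
So after all 4 constraints: D(Y) = {1,2}

Answer: {1,2}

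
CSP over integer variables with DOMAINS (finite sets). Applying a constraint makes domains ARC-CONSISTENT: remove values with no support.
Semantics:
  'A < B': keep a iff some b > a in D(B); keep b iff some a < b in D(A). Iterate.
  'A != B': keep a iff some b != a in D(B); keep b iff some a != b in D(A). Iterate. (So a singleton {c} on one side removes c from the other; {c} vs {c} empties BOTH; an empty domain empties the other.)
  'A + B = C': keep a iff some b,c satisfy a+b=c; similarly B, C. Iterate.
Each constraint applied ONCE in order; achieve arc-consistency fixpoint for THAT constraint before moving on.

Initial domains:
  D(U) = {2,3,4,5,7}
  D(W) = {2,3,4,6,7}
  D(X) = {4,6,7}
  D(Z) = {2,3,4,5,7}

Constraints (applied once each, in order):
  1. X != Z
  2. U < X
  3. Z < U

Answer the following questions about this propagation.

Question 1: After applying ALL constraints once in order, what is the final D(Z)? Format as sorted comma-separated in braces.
Answer: {2,3,4}

Derivation:
Constraint 1 (X != Z) on D(X)={4,6,7} D(Z)={2,3,4,5,7}: no change
Constraint 2 (U < X) on D(U)={2,3,4,5,7} D(X)={4,6,7}: U {2,3,4,5,7}->{2,3,4,5}
Constraint 3 (Z < U) on D(Z)={2,3,4,5,7} D(U)={2,3,4,5}: Z {2,3,4,5,7}->{2,3,4}; U {2,3,4,5}->{3,4,5}
So after all 3 constraints: D(Z) = {2,3,4}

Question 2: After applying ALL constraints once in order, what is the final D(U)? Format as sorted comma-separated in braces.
Constraint 1 (X != Z) on D(X)={4,6,7} D(Z)={2,3,4,5,7}: no change
Constraint 2 (U < X) on D(U)={2,3,4,5,7} D(X)={4,6,7}: U {2,3,4,5,7}->{2,3,4,5}
Constraint 3 (Z < U) on D(Z)={2,3,4,5,7} D(U)={2,3,4,5}: Z {2,3,4,5,7}->{2,3,4}; U {2,3,4,5}->{3,4,5}
So after all 3 constraints: D(U) = {3,4,5}

Answer: {3,4,5}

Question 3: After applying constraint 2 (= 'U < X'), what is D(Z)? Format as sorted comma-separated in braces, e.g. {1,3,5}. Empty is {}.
Answer: {2,3,4,5,7}

Derivation:
Constraint 1 (X != Z) on D(X)={4,6,7} D(Z)={2,3,4,5,7}: no change
Constraint 2 (U < X) on D(U)={2,3,4,5,7} D(X)={4,6,7}: U {2,3,4,5,7}->{2,3,4,5}
So after constraint 2: D(Z) = {2,3,4,5,7}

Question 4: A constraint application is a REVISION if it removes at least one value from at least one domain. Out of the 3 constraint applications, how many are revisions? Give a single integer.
Constraint 1 (X != Z) on D(X)={4,6,7} D(Z)={2,3,4,5,7}: no change => not a revision
Constraint 2 (U < X) on D(U)={2,3,4,5,7} D(X)={4,6,7}: U {2,3,4,5,7}->{2,3,4,5} => REVISION
Constraint 3 (Z < U) on D(Z)={2,3,4,5,7} D(U)={2,3,4,5}: Z {2,3,4,5,7}->{2,3,4}; U {2,3,4,5}->{3,4,5} => REVISION
Total revisions = 2

Answer: 2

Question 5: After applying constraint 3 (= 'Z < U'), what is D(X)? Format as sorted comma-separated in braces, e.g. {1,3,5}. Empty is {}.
Constraint 1 (X != Z) on D(X)={4,6,7} D(Z)={2,3,4,5,7}: no change
Constraint 2 (U < X) on D(U)={2,3,4,5,7} D(X)={4,6,7}: U {2,3,4,5,7}->{2,3,4,5}
Constraint 3 (Z < U) on D(Z)={2,3,4,5,7} D(U)={2,3,4,5}: Z {2,3,4,5,7}->{2,3,4}; U {2,3,4,5}->{3,4,5}
So after constraint 3: D(X) = {4,6,7}

Answer: {4,6,7}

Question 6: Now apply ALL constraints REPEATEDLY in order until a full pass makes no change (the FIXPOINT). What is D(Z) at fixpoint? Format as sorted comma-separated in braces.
pass 0 (initial): D(Z)={2,3,4,5,7}
pass 1: U {2,3,4,5,7}->{3,4,5}; Z {2,3,4,5,7}->{2,3,4}
pass 2: no change
Fixpoint after 2 passes: D(Z) = {2,3,4}

Answer: {2,3,4}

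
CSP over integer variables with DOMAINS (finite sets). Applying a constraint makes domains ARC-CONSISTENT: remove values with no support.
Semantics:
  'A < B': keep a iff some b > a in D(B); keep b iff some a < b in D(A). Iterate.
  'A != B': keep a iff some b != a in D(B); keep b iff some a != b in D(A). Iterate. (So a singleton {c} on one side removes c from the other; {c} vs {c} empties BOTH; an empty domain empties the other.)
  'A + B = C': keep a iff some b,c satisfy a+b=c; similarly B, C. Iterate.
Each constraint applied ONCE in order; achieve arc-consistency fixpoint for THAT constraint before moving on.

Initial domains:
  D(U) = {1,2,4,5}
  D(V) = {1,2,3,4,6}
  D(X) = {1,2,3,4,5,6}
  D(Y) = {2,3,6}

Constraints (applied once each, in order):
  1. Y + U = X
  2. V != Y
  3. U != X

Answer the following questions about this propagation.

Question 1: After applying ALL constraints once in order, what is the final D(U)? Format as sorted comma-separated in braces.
Constraint 1 (Y + U = X) on D(Y)={2,3,6} D(U)={1,2,4,5} D(X)={1,2,3,4,5,6}: Y {2,3,6}->{2,3}; U {1,2,4,5}->{1,2,4}; X {1,2,3,4,5,6}->{3,4,5,6}
Constraint 2 (V != Y) on D(V)={1,2,3,4,6} D(Y)={2,3}: no change
Constraint 3 (U != X) on D(U)={1,2,4} D(X)={3,4,5,6}: no change
So after all 3 constraints: D(U) = {1,2,4}

Answer: {1,2,4}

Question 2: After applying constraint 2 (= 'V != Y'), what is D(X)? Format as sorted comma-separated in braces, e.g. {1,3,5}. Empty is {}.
Constraint 1 (Y + U = X) on D(Y)={2,3,6} D(U)={1,2,4,5} D(X)={1,2,3,4,5,6}: Y {2,3,6}->{2,3}; U {1,2,4,5}->{1,2,4}; X {1,2,3,4,5,6}->{3,4,5,6}
Constraint 2 (V != Y) on D(V)={1,2,3,4,6} D(Y)={2,3}: no change
So after constraint 2: D(X) = {3,4,5,6}

Answer: {3,4,5,6}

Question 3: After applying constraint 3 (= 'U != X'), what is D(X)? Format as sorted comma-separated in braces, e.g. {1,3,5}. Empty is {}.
Constraint 1 (Y + U = X) on D(Y)={2,3,6} D(U)={1,2,4,5} D(X)={1,2,3,4,5,6}: Y {2,3,6}->{2,3}; U {1,2,4,5}->{1,2,4}; X {1,2,3,4,5,6}->{3,4,5,6}
Constraint 2 (V != Y) on D(V)={1,2,3,4,6} D(Y)={2,3}: no change
Constraint 3 (U != X) on D(U)={1,2,4} D(X)={3,4,5,6}: no change
So after constraint 3: D(X) = {3,4,5,6}

Answer: {3,4,5,6}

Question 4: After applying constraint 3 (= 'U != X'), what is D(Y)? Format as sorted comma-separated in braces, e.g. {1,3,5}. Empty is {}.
Answer: {2,3}

Derivation:
Constraint 1 (Y + U = X) on D(Y)={2,3,6} D(U)={1,2,4,5} D(X)={1,2,3,4,5,6}: Y {2,3,6}->{2,3}; U {1,2,4,5}->{1,2,4}; X {1,2,3,4,5,6}->{3,4,5,6}
Constraint 2 (V != Y) on D(V)={1,2,3,4,6} D(Y)={2,3}: no change
Constraint 3 (U != X) on D(U)={1,2,4} D(X)={3,4,5,6}: no change
So after constraint 3: D(Y) = {2,3}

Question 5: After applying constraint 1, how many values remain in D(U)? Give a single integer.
Constraint 1 (Y + U = X) on D(Y)={2,3,6} D(U)={1,2,4,5} D(X)={1,2,3,4,5,6}: Y {2,3,6}->{2,3}; U {1,2,4,5}->{1,2,4}; X {1,2,3,4,5,6}->{3,4,5,6}
So after constraint 1: D(U)={1,2,4}, size = 3

Answer: 3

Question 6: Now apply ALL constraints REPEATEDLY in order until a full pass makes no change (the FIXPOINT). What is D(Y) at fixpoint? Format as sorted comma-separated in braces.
pass 0 (initial): D(Y)={2,3,6}
pass 1: U {1,2,4,5}->{1,2,4}; X {1,2,3,4,5,6}->{3,4,5,6}; Y {2,3,6}->{2,3}
pass 2: no change
Fixpoint after 2 passes: D(Y) = {2,3}

Answer: {2,3}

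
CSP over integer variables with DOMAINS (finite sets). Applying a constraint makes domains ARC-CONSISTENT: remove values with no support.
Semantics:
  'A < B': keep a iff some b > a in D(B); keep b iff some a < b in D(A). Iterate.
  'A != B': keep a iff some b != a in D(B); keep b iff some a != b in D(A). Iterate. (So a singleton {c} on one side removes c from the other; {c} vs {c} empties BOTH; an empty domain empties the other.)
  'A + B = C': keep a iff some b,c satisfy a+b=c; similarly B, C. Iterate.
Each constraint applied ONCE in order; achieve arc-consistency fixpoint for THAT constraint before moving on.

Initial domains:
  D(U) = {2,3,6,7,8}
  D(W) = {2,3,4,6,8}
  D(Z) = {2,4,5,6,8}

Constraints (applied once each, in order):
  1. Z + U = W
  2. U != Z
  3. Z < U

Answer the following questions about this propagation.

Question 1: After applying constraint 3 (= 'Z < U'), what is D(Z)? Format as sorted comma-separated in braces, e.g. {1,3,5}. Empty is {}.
Constraint 1 (Z + U = W) on D(Z)={2,4,5,6,8} D(U)={2,3,6,7,8} D(W)={2,3,4,6,8}: Z {2,4,5,6,8}->{2,4,5,6}; U {2,3,6,7,8}->{2,3,6}; W {2,3,4,6,8}->{4,6,8}
Constraint 2 (U != Z) on D(U)={2,3,6} D(Z)={2,4,5,6}: no change
Constraint 3 (Z < U) on D(Z)={2,4,5,6} D(U)={2,3,6}: Z {2,4,5,6}->{2,4,5}; U {2,3,6}->{3,6}
So after constraint 3: D(Z) = {2,4,5}

Answer: {2,4,5}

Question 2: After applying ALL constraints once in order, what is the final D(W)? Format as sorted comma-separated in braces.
Answer: {4,6,8}

Derivation:
Constraint 1 (Z + U = W) on D(Z)={2,4,5,6,8} D(U)={2,3,6,7,8} D(W)={2,3,4,6,8}: Z {2,4,5,6,8}->{2,4,5,6}; U {2,3,6,7,8}->{2,3,6}; W {2,3,4,6,8}->{4,6,8}
Constraint 2 (U != Z) on D(U)={2,3,6} D(Z)={2,4,5,6}: no change
Constraint 3 (Z < U) on D(Z)={2,4,5,6} D(U)={2,3,6}: Z {2,4,5,6}->{2,4,5}; U {2,3,6}->{3,6}
So after all 3 constraints: D(W) = {4,6,8}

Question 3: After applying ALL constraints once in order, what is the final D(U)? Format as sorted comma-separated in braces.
Answer: {3,6}

Derivation:
Constraint 1 (Z + U = W) on D(Z)={2,4,5,6,8} D(U)={2,3,6,7,8} D(W)={2,3,4,6,8}: Z {2,4,5,6,8}->{2,4,5,6}; U {2,3,6,7,8}->{2,3,6}; W {2,3,4,6,8}->{4,6,8}
Constraint 2 (U != Z) on D(U)={2,3,6} D(Z)={2,4,5,6}: no change
Constraint 3 (Z < U) on D(Z)={2,4,5,6} D(U)={2,3,6}: Z {2,4,5,6}->{2,4,5}; U {2,3,6}->{3,6}
So after all 3 constraints: D(U) = {3,6}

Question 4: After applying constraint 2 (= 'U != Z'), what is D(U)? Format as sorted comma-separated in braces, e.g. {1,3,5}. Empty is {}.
Constraint 1 (Z + U = W) on D(Z)={2,4,5,6,8} D(U)={2,3,6,7,8} D(W)={2,3,4,6,8}: Z {2,4,5,6,8}->{2,4,5,6}; U {2,3,6,7,8}->{2,3,6}; W {2,3,4,6,8}->{4,6,8}
Constraint 2 (U != Z) on D(U)={2,3,6} D(Z)={2,4,5,6}: no change
So after constraint 2: D(U) = {2,3,6}

Answer: {2,3,6}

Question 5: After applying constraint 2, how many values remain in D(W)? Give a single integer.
Answer: 3

Derivation:
Constraint 1 (Z + U = W) on D(Z)={2,4,5,6,8} D(U)={2,3,6,7,8} D(W)={2,3,4,6,8}: Z {2,4,5,6,8}->{2,4,5,6}; U {2,3,6,7,8}->{2,3,6}; W {2,3,4,6,8}->{4,6,8}
Constraint 2 (U != Z) on D(U)={2,3,6} D(Z)={2,4,5,6}: no change
So after constraint 2: D(W)={4,6,8}, size = 3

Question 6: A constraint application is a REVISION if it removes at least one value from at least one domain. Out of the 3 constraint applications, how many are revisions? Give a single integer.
Answer: 2

Derivation:
Constraint 1 (Z + U = W) on D(Z)={2,4,5,6,8} D(U)={2,3,6,7,8} D(W)={2,3,4,6,8}: Z {2,4,5,6,8}->{2,4,5,6}; U {2,3,6,7,8}->{2,3,6}; W {2,3,4,6,8}->{4,6,8} => REVISION
Constraint 2 (U != Z) on D(U)={2,3,6} D(Z)={2,4,5,6}: no change => not a revision
Constraint 3 (Z < U) on D(Z)={2,4,5,6} D(U)={2,3,6}: Z {2,4,5,6}->{2,4,5}; U {2,3,6}->{3,6} => REVISION
Total revisions = 2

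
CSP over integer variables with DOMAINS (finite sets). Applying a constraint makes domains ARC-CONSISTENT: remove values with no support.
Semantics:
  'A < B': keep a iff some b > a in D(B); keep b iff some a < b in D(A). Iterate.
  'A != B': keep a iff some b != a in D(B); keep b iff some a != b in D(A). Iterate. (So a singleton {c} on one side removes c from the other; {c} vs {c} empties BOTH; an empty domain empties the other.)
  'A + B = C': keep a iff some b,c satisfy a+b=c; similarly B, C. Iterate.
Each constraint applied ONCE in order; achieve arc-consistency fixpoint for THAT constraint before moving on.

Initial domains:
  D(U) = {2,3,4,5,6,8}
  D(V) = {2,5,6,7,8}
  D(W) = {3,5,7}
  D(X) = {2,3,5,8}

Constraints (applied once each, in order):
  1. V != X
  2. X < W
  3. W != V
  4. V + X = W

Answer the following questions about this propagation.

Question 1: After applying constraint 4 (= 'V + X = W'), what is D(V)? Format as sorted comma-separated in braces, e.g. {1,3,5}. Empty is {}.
Answer: {2,5}

Derivation:
Constraint 1 (V != X) on D(V)={2,5,6,7,8} D(X)={2,3,5,8}: no change
Constraint 2 (X < W) on D(X)={2,3,5,8} D(W)={3,5,7}: X {2,3,5,8}->{2,3,5}
Constraint 3 (W != V) on D(W)={3,5,7} D(V)={2,5,6,7,8}: no change
Constraint 4 (V + X = W) on D(V)={2,5,6,7,8} D(X)={2,3,5} D(W)={3,5,7}: V {2,5,6,7,8}->{2,5}; W {3,5,7}->{5,7}
So after constraint 4: D(V) = {2,5}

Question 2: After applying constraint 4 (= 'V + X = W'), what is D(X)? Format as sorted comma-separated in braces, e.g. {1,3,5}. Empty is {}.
Constraint 1 (V != X) on D(V)={2,5,6,7,8} D(X)={2,3,5,8}: no change
Constraint 2 (X < W) on D(X)={2,3,5,8} D(W)={3,5,7}: X {2,3,5,8}->{2,3,5}
Constraint 3 (W != V) on D(W)={3,5,7} D(V)={2,5,6,7,8}: no change
Constraint 4 (V + X = W) on D(V)={2,5,6,7,8} D(X)={2,3,5} D(W)={3,5,7}: V {2,5,6,7,8}->{2,5}; W {3,5,7}->{5,7}
So after constraint 4: D(X) = {2,3,5}

Answer: {2,3,5}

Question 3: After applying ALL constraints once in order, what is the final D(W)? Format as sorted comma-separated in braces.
Constraint 1 (V != X) on D(V)={2,5,6,7,8} D(X)={2,3,5,8}: no change
Constraint 2 (X < W) on D(X)={2,3,5,8} D(W)={3,5,7}: X {2,3,5,8}->{2,3,5}
Constraint 3 (W != V) on D(W)={3,5,7} D(V)={2,5,6,7,8}: no change
Constraint 4 (V + X = W) on D(V)={2,5,6,7,8} D(X)={2,3,5} D(W)={3,5,7}: V {2,5,6,7,8}->{2,5}; W {3,5,7}->{5,7}
So after all 4 constraints: D(W) = {5,7}

Answer: {5,7}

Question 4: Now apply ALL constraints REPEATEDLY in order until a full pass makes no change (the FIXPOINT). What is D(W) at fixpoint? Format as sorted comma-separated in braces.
Answer: {5,7}

Derivation:
pass 0 (initial): D(W)={3,5,7}
pass 1: V {2,5,6,7,8}->{2,5}; W {3,5,7}->{5,7}; X {2,3,5,8}->{2,3,5}
pass 2: no change
Fixpoint after 2 passes: D(W) = {5,7}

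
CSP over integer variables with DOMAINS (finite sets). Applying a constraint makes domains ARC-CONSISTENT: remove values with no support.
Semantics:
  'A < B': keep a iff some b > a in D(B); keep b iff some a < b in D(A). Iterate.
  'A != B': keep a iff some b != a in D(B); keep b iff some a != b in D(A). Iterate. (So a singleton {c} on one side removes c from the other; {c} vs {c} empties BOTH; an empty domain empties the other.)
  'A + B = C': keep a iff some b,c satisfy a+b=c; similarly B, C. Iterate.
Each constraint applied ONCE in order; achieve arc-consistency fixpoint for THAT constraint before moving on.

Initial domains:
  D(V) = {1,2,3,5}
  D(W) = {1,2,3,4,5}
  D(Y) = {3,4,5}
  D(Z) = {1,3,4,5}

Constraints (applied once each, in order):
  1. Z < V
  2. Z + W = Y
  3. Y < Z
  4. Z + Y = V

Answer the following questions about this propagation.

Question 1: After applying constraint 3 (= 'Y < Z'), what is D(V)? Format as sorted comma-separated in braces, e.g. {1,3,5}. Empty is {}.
Answer: {2,3,5}

Derivation:
Constraint 1 (Z < V) on D(Z)={1,3,4,5} D(V)={1,2,3,5}: Z {1,3,4,5}->{1,3,4}; V {1,2,3,5}->{2,3,5}
Constraint 2 (Z + W = Y) on D(Z)={1,3,4} D(W)={1,2,3,4,5} D(Y)={3,4,5}: W {1,2,3,4,5}->{1,2,3,4}
Constraint 3 (Y < Z) on D(Y)={3,4,5} D(Z)={1,3,4}: Y {3,4,5}->{3}; Z {1,3,4}->{4}
So after constraint 3: D(V) = {2,3,5}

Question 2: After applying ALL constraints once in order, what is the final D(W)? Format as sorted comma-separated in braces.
Answer: {1,2,3,4}

Derivation:
Constraint 1 (Z < V) on D(Z)={1,3,4,5} D(V)={1,2,3,5}: Z {1,3,4,5}->{1,3,4}; V {1,2,3,5}->{2,3,5}
Constraint 2 (Z + W = Y) on D(Z)={1,3,4} D(W)={1,2,3,4,5} D(Y)={3,4,5}: W {1,2,3,4,5}->{1,2,3,4}
Constraint 3 (Y < Z) on D(Y)={3,4,5} D(Z)={1,3,4}: Y {3,4,5}->{3}; Z {1,3,4}->{4}
Constraint 4 (Z + Y = V) on D(Z)={4} D(Y)={3} D(V)={2,3,5}: Z {4}->{}; Y {3}->{}; V {2,3,5}->{}
So after all 4 constraints: D(W) = {1,2,3,4}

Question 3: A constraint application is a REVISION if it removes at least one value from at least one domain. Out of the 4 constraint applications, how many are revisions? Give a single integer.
Constraint 1 (Z < V) on D(Z)={1,3,4,5} D(V)={1,2,3,5}: Z {1,3,4,5}->{1,3,4}; V {1,2,3,5}->{2,3,5} => REVISION
Constraint 2 (Z + W = Y) on D(Z)={1,3,4} D(W)={1,2,3,4,5} D(Y)={3,4,5}: W {1,2,3,4,5}->{1,2,3,4} => REVISION
Constraint 3 (Y < Z) on D(Y)={3,4,5} D(Z)={1,3,4}: Y {3,4,5}->{3}; Z {1,3,4}->{4} => REVISION
Constraint 4 (Z + Y = V) on D(Z)={4} D(Y)={3} D(V)={2,3,5}: Z {4}->{}; Y {3}->{}; V {2,3,5}->{} => REVISION
Total revisions = 4

Answer: 4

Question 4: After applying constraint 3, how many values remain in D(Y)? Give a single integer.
Answer: 1

Derivation:
Constraint 1 (Z < V) on D(Z)={1,3,4,5} D(V)={1,2,3,5}: Z {1,3,4,5}->{1,3,4}; V {1,2,3,5}->{2,3,5}
Constraint 2 (Z + W = Y) on D(Z)={1,3,4} D(W)={1,2,3,4,5} D(Y)={3,4,5}: W {1,2,3,4,5}->{1,2,3,4}
Constraint 3 (Y < Z) on D(Y)={3,4,5} D(Z)={1,3,4}: Y {3,4,5}->{3}; Z {1,3,4}->{4}
So after constraint 3: D(Y)={3}, size = 1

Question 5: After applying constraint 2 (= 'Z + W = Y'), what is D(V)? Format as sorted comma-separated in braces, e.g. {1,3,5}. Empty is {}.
Constraint 1 (Z < V) on D(Z)={1,3,4,5} D(V)={1,2,3,5}: Z {1,3,4,5}->{1,3,4}; V {1,2,3,5}->{2,3,5}
Constraint 2 (Z + W = Y) on D(Z)={1,3,4} D(W)={1,2,3,4,5} D(Y)={3,4,5}: W {1,2,3,4,5}->{1,2,3,4}
So after constraint 2: D(V) = {2,3,5}

Answer: {2,3,5}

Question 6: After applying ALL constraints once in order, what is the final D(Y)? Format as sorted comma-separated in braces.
Answer: {}

Derivation:
Constraint 1 (Z < V) on D(Z)={1,3,4,5} D(V)={1,2,3,5}: Z {1,3,4,5}->{1,3,4}; V {1,2,3,5}->{2,3,5}
Constraint 2 (Z + W = Y) on D(Z)={1,3,4} D(W)={1,2,3,4,5} D(Y)={3,4,5}: W {1,2,3,4,5}->{1,2,3,4}
Constraint 3 (Y < Z) on D(Y)={3,4,5} D(Z)={1,3,4}: Y {3,4,5}->{3}; Z {1,3,4}->{4}
Constraint 4 (Z + Y = V) on D(Z)={4} D(Y)={3} D(V)={2,3,5}: Z {4}->{}; Y {3}->{}; V {2,3,5}->{}
So after all 4 constraints: D(Y) = {}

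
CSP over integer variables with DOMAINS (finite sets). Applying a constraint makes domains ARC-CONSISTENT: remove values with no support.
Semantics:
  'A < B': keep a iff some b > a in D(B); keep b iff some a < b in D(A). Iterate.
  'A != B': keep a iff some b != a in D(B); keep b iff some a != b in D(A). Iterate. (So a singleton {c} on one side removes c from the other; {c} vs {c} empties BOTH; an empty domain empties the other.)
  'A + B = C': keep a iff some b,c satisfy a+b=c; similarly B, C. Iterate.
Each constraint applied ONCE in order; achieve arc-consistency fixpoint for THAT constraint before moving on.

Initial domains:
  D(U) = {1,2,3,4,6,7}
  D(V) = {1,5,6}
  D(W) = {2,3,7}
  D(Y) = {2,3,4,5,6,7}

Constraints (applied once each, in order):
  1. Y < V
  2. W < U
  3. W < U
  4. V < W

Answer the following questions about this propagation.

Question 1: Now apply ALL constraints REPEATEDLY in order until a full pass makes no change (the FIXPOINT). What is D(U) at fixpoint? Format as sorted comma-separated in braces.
pass 0 (initial): D(U)={1,2,3,4,6,7}
pass 1: U {1,2,3,4,6,7}->{3,4,6,7}; V {1,5,6}->{}; W {2,3,7}->{}; Y {2,3,4,5,6,7}->{2,3,4,5}
pass 2: U {3,4,6,7}->{}; Y {2,3,4,5}->{}
pass 3: no change
Fixpoint after 3 passes: D(U) = {}

Answer: {}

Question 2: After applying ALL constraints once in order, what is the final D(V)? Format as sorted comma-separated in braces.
Constraint 1 (Y < V) on D(Y)={2,3,4,5,6,7} D(V)={1,5,6}: Y {2,3,4,5,6,7}->{2,3,4,5}; V {1,5,6}->{5,6}
Constraint 2 (W < U) on D(W)={2,3,7} D(U)={1,2,3,4,6,7}: W {2,3,7}->{2,3}; U {1,2,3,4,6,7}->{3,4,6,7}
Constraint 3 (W < U) on D(W)={2,3} D(U)={3,4,6,7}: no change
Constraint 4 (V < W) on D(V)={5,6} D(W)={2,3}: V {5,6}->{}; W {2,3}->{}
So after all 4 constraints: D(V) = {}

Answer: {}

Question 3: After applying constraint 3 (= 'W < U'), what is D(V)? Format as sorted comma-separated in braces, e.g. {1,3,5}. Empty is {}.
Answer: {5,6}

Derivation:
Constraint 1 (Y < V) on D(Y)={2,3,4,5,6,7} D(V)={1,5,6}: Y {2,3,4,5,6,7}->{2,3,4,5}; V {1,5,6}->{5,6}
Constraint 2 (W < U) on D(W)={2,3,7} D(U)={1,2,3,4,6,7}: W {2,3,7}->{2,3}; U {1,2,3,4,6,7}->{3,4,6,7}
Constraint 3 (W < U) on D(W)={2,3} D(U)={3,4,6,7}: no change
So after constraint 3: D(V) = {5,6}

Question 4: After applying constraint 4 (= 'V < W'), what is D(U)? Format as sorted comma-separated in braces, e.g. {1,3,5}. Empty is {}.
Constraint 1 (Y < V) on D(Y)={2,3,4,5,6,7} D(V)={1,5,6}: Y {2,3,4,5,6,7}->{2,3,4,5}; V {1,5,6}->{5,6}
Constraint 2 (W < U) on D(W)={2,3,7} D(U)={1,2,3,4,6,7}: W {2,3,7}->{2,3}; U {1,2,3,4,6,7}->{3,4,6,7}
Constraint 3 (W < U) on D(W)={2,3} D(U)={3,4,6,7}: no change
Constraint 4 (V < W) on D(V)={5,6} D(W)={2,3}: V {5,6}->{}; W {2,3}->{}
So after constraint 4: D(U) = {3,4,6,7}

Answer: {3,4,6,7}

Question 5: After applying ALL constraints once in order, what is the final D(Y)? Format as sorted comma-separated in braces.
Answer: {2,3,4,5}

Derivation:
Constraint 1 (Y < V) on D(Y)={2,3,4,5,6,7} D(V)={1,5,6}: Y {2,3,4,5,6,7}->{2,3,4,5}; V {1,5,6}->{5,6}
Constraint 2 (W < U) on D(W)={2,3,7} D(U)={1,2,3,4,6,7}: W {2,3,7}->{2,3}; U {1,2,3,4,6,7}->{3,4,6,7}
Constraint 3 (W < U) on D(W)={2,3} D(U)={3,4,6,7}: no change
Constraint 4 (V < W) on D(V)={5,6} D(W)={2,3}: V {5,6}->{}; W {2,3}->{}
So after all 4 constraints: D(Y) = {2,3,4,5}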